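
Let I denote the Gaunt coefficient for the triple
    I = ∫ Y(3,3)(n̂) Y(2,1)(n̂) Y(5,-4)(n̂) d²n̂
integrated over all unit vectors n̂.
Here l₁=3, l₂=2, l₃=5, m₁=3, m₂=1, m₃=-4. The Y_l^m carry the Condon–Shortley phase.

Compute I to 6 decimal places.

0.219610

m-sum 0 ✓  L=10 even ✓  1≤5≤5 ✓
Π(2lᵢ+1) = 7×5×11 = 385
triangle coeff Δ(3,2,5) = 1/2310
Σ_t [0,0]: t=0:+1/144 = 1/144
(3j)²=10/231 [(3 2 5; 0 0 0)], sign=-1
Σ_t [0,0]: t=0:+1/4320 = 1/4320
(3j)²=2/55 [(3 2 5; 3 1 -4)], sign=-1
⇒ 4πI² = 20/33
I = (+1)√(20/33/(4π)) = 0.21961050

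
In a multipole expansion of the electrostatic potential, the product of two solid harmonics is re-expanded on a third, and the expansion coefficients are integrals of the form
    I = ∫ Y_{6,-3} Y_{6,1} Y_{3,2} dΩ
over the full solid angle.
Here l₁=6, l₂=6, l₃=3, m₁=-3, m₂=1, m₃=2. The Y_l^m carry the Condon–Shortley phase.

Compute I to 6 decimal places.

0.000000

Σlᵢ=15 odd — θ-integrand is odd under cosθ→−cosθ; I=0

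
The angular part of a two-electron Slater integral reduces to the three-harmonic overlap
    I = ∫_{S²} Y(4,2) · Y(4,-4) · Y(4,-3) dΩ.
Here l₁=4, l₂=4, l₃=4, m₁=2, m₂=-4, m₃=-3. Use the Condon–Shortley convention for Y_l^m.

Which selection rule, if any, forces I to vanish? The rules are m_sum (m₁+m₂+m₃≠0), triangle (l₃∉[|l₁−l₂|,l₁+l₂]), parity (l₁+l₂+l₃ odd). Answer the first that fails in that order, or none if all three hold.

m_sum

azimuthal sum: 2 − 4 − 3 = -5  ✗
0 ≤ 4 ≤ 8 (triangle on l)
L = 4 + 4 + 4 = 12 (even)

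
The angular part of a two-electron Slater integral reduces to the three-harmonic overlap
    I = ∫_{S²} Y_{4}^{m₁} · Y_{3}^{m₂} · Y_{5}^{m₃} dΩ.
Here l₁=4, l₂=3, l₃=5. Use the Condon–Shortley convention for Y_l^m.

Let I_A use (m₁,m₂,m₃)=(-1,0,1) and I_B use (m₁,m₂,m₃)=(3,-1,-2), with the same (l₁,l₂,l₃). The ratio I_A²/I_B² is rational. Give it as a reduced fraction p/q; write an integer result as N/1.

l's match ⇒ only the (l;m) 3-j factors differ between A and B.
A: triangle coeff Δ(4,3,5) = 1/180180; Σ_t [0,2]: t=0:+1/1440 t=1:−1/192 t=2:+1/432 = -19/8640; (3j)²=361/30030 [(4 3 5; -1 0 1)], sign=-1
B: triangle coeff Δ(4,3,5) = 1/180180; Σ_t [0,1]: t=0:+1/960 t=1:−1/4320 = 7/8640; (3j)²=343/12870 [(4 3 5; 3 -1 -2)], sign=-1
I_A²/I_B² = (361/30030)/(343/12870) = 1083/2401

1083/2401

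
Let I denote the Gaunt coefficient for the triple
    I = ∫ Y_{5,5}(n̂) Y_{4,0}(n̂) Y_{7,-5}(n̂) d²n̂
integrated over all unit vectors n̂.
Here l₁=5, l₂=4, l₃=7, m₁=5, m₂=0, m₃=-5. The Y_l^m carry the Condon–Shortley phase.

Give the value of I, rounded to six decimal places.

0.181642

Checks pass: Σm=0; 16 even; l₃=7∈[1,9].
(2·5+1)(2·4+1)(2·7+1) = 1485
Δ: 2! 8! 6! / 17! → 1/6126120
sum: t=0:+1/69120 t=1:−1/20736 t=2:+1/69120 = -1/51840
3j²(5 4 7; 0 0 0) = Δ·Π!·Σ² = 280/21879  (sign +1)
sum: t=0:+1/3870720 = 1/3870720
3j²(5 4 7; 5 0 -5) = Δ·Π!·Σ² = 135/6188  (sign +1)
combine: 4πI² = 1485·280/21879·135/6188 = 20250/48841
take √, sign +1: I = 0.18164160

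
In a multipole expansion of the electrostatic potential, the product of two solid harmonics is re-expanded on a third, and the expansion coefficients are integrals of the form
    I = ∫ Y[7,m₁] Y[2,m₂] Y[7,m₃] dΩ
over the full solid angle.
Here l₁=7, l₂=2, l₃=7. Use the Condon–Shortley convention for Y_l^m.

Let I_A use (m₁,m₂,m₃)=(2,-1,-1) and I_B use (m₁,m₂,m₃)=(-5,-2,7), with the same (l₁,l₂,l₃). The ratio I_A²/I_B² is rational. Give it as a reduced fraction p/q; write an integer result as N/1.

243/182

Shared (l₁,l₂,l₃)=(7,2,7): N and (l;000)² cancel in I_A²/I_B².
A: Δ = 2!·12!·2!/17! = 1/185640; Racah Σ t=0..1: t=0:+1/1209600 t=1:−1/1935360 = 1/3225600; ⇒ 3j(7 2 7; 2 -1 -1)² = 243/61880, sgn +1
B: Δ = 2!·12!·2!/17! = 1/185640; Racah Σ t=0..0: t=0:+1/1916006400 = 1/1916006400; ⇒ 3j(7 2 7; -5 -2 7)² = 1/340, sgn +1
I_A²/I_B² = (243/61880)/(1/340) = 243/182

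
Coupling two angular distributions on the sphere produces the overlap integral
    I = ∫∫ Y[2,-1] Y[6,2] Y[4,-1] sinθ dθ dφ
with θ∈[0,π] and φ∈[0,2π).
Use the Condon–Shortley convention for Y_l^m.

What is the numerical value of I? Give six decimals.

0.238034

m-sum 0 ✓  L=12 even ✓  4≤4≤8 ✓
Π(2lᵢ+1) = 5×13×9 = 585
triangle coeff Δ(2,6,4) = 1/6435
Σ_t [2,2]: t=2:+1/2304 = 1/2304
(3j)²=5/143 [(2 6 4; 0 0 0)], sign=+1
Σ_t [3,3]: t=3:−1/4320 = -1/4320
(3j)²=224/6435 [(2 6 4; -1 2 -1)], sign=+1
⇒ 4πI² = 1120/1573
I = (+1)√(1120/1573/(4π)) = 0.23803440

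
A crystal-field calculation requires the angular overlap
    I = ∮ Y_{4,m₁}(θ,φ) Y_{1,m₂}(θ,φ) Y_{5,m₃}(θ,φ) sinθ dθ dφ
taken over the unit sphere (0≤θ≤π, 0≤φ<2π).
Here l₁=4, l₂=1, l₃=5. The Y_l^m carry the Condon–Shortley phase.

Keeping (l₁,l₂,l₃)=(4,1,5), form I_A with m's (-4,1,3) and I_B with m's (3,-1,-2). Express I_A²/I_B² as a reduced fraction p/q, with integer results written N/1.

Same 4,1,5: normalisation and zero-m 3j drop out of the ratio.
A: Δ: 0! 8! 2! / 11! → 1/495; sum: t=0:+1/80640 = 1/80640; 3j²(4 1 5; -4 1 3) = Δ·Π!·Σ² = 1/495  (sign +1)
B: Δ: 0! 8! 2! / 11! → 1/495; sum: t=0:+1/10080 = 1/10080; 3j²(4 1 5; 3 -1 -2) = Δ·Π!·Σ² = 1/165  (sign -1)
I_A²/I_B² = (1/495)/(1/165) = 1/3

1/3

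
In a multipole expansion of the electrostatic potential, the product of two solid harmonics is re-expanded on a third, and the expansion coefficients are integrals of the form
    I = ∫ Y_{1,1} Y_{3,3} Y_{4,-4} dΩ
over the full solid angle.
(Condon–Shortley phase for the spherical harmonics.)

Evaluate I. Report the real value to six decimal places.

0.325735

Checks pass: Σm=0; 8 even; l₃=4∈[2,4].
(2·1+1)(2·3+1)(2·4+1) = 189
Δ: 0! 2! 6! / 9! → 1/252
sum: t=0:+1/36 = 1/36
3j²(1 3 4; 0 0 0) = Δ·Π!·Σ² = 4/63  (sign +1)
sum: t=0:+1/1440 = 1/1440
3j²(1 3 4; 1 3 -4) = Δ·Π!·Σ² = 1/9  (sign +1)
combine: 4πI² = 189·4/63·1/9 = 4/3
take √, sign +1: I = 0.32573501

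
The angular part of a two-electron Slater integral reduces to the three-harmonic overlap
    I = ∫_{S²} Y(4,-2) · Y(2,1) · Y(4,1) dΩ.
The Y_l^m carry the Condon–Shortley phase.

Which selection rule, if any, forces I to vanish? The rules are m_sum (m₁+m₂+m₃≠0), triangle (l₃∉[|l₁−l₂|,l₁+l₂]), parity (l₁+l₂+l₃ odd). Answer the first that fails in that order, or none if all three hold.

none

m₁+m₂+m₃ = -2 + 1 + 1 = 0  ✓
triangle: |4−2|=2 ≤ l₃=4 ≤ 4+2=6  ✓
parity: l₁+l₂+l₃ = 10 is even  ✓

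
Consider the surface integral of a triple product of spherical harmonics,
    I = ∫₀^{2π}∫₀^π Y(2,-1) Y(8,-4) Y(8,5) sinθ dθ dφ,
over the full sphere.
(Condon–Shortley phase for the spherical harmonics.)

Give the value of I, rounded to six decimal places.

-0.175924

m-sum 0 ✓  L=18 even ✓  6≤8≤10 ✓
Π(2lᵢ+1) = 5×17×17 = 1445
triangle coeff Δ(2,8,8) = 1/348840
Σ_t [0,2]: t=0:+1/116121600 t=1:−1/25401600 t=2:+1/116121600 = -1/45158400
(3j)²=24/1615 [(2 8 8; 0 0 0)], sign=-1
Σ_t [1,2]: t=1:−1/479001600 t=2:+1/1916006400 = -1/638668800
(3j)²=117/6460 [(2 8 8; -1 -4 5)], sign=+1
⇒ 4πI² = 702/1805
I = (-1)√(702/1805/(4π)) = -0.17592397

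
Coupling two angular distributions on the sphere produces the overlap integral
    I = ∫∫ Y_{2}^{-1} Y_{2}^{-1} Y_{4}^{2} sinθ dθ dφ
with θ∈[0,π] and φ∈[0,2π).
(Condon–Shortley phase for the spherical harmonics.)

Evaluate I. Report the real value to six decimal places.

Checks pass: Σm=0; 8 even; l₃=4∈[0,4].
(2·2+1)(2·2+1)(2·4+1) = 225
Δ: 0! 4! 4! / 9! → 1/630
sum: t=0:+1/16 = 1/16
3j²(2 2 4; 0 0 0) = Δ·Π!·Σ² = 2/35  (sign +1)
sum: t=0:+1/36 = 1/36
3j²(2 2 4; -1 -1 2) = Δ·Π!·Σ² = 4/63  (sign +1)
combine: 4πI² = 225·2/35·4/63 = 40/49
take √, sign +1: I = 0.25487487

0.254875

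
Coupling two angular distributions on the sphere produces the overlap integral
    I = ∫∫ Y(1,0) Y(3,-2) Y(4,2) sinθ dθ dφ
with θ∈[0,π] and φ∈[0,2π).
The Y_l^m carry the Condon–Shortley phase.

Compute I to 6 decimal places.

Rules hold: Σm=0, L=8 even, 2≤4≤4.
N = 3·7·9 = 189
Δ = 0!·2!·6!/9! = 1/252
Racah Σ t=0..0: t=0:+1/36 = 1/36
⇒ 3j(1 3 4; 0 0 0)² = 4/63, sgn +1
Racah Σ t=0..0: t=0:+1/120 = 1/120
⇒ 3j(1 3 4; 0 -2 2)² = 1/21, sgn +1
4πI² = N·(3j₀)²·(3jₘ)² = 4/7
I = +1·√(0.571429/4π) = 0.21324362

0.213244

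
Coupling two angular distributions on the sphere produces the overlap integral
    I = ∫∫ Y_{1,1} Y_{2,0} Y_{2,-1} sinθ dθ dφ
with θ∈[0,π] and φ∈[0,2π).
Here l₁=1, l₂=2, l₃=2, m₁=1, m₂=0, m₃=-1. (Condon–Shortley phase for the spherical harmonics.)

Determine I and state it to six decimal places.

0.000000

L=5 odd ⇒ parity kills the (l;000) factor ⇒ I = 0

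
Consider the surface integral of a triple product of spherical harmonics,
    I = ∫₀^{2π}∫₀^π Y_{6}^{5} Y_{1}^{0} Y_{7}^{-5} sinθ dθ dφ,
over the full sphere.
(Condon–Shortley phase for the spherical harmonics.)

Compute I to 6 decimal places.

Rules hold: Σm=0, L=14 even, 5≤7≤7.
N = 13·3·15 = 585
Δ = 0!·12!·2!/15! = 1/1365
Racah Σ t=0..0: t=0:+1/518400 = 1/518400
⇒ 3j(6 1 7; 0 0 0)² = 7/195, sgn -1
Racah Σ t=0..0: t=0:+1/39916800 = 1/39916800
⇒ 3j(6 1 7; 5 0 -5)² = 8/455, sgn +1
4πI² = N·(3j₀)²·(3jₘ)² = 24/65
I = -1·√(0.369231/4π) = -0.17141310

-0.171413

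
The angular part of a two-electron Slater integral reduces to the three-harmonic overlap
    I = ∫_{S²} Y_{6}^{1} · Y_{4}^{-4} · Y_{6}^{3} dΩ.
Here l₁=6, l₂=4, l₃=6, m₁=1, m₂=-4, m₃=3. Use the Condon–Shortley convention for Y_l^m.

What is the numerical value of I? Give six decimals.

-0.167630

m-sum 0 ✓  L=16 even ✓  2≤6≤10 ✓
Π(2lᵢ+1) = 13×9×13 = 1521
triangle coeff Δ(6,4,6) = 1/15315300
Σ_t [0,4]: t=0:+1/829440 t=1:−1/25920 t=2:+1/9216 t=3:−1/25920 t=4:+1/829440 = 7/207360
(3j)²=28/2431 [(6 4 6; 0 0 0)], sign=+1
Σ_t [0,0]: t=0:+1/414720 = 1/414720
(3j)²=49/2431 [(6 4 6; 1 -4 3)], sign=-1
⇒ 4πI² = 12348/34969
I = (-1)√(12348/34969/(4π)) = -0.16763001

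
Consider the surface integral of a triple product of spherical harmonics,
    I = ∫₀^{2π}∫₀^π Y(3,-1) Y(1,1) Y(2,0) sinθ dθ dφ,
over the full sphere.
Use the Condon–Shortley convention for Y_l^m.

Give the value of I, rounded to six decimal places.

Checks pass: Σm=0; 6 even; l₃=2∈[2,4].
(2·3+1)(2·1+1)(2·2+1) = 105
Δ: 2! 4! 0! / 7! → 1/105
sum: t=1:−1/4 = -1/4
3j²(3 1 2; 0 0 0) = Δ·Π!·Σ² = 3/35  (sign -1)
sum: t=2:+1/8 = 1/8
3j²(3 1 2; -1 1 0) = Δ·Π!·Σ² = 2/35  (sign +1)
combine: 4πI² = 105·3/35·2/35 = 18/35
take √, sign -1: I = -0.20230066

-0.202301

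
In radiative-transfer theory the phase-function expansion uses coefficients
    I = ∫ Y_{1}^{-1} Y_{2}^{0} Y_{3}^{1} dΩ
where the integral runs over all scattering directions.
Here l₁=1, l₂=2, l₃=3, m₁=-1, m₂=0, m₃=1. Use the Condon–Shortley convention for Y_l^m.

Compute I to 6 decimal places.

Checks pass: Σm=0; 6 even; l₃=3∈[1,3].
(2·1+1)(2·2+1)(2·3+1) = 105
Δ: 0! 2! 4! / 7! → 1/105
sum: t=0:+1/4 = 1/4
3j²(1 2 3; 0 0 0) = Δ·Π!·Σ² = 3/35  (sign -1)
sum: t=0:+1/8 = 1/8
3j²(1 2 3; -1 0 1) = Δ·Π!·Σ² = 2/35  (sign +1)
combine: 4πI² = 105·3/35·2/35 = 18/35
take √, sign -1: I = -0.20230066

-0.202301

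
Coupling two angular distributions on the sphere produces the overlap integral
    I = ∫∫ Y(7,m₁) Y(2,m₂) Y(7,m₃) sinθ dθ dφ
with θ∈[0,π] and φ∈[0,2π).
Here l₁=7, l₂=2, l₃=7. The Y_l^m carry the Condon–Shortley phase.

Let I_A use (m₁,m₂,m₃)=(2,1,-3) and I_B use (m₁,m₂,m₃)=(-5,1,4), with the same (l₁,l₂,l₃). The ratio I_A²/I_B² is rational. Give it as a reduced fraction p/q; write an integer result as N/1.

625/1458

l's match ⇒ only the (l;m) 3-j factors differ between A and B.
A: triangle coeff Δ(7,2,7) = 1/185640; Σ_t [1,2]: t=1:−1/1935360 t=2:+1/4354560 = -1/3483648; (3j)²=125/12376 [(7 2 7; 2 1 -3)], sign=-1
B: triangle coeff Δ(7,2,7) = 1/185640; Σ_t [1,2]: t=1:−1/79833600 t=2:+1/14515200 = 1/17740800; (3j)²=729/30940 [(7 2 7; -5 1 4)], sign=-1
I_A²/I_B² = (125/12376)/(729/30940) = 625/1458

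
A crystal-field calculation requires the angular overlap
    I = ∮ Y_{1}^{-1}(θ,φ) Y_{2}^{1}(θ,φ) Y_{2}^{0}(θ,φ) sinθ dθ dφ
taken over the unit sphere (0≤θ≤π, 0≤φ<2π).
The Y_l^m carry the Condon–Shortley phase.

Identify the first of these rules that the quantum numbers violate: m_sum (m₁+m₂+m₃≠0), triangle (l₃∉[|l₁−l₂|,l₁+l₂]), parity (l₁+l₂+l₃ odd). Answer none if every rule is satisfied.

parity

m₁+m₂+m₃ = -1 + 1 + 0 = 0  ✓
triangle: |1−2|=1 ≤ l₃=2 ≤ 1+2=3  ✓
parity: l₁+l₂+l₃ = 5 is odd  ✗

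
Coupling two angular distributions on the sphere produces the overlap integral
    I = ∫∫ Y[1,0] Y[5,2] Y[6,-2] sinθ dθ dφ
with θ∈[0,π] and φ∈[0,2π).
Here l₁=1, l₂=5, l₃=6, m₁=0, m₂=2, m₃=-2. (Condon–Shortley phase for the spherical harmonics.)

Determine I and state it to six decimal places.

0.231133

Rules hold: Σm=0, L=12 even, 4≤6≤6.
N = 3·11·13 = 429
Δ = 0!·2!·10!/13! = 1/858
Racah Σ t=0..0: t=0:+1/14400 = 1/14400
⇒ 3j(1 5 6; 0 0 0)² = 6/143, sgn +1
Racah Σ t=0..0: t=0:+1/30240 = 1/30240
⇒ 3j(1 5 6; 0 2 -2)² = 16/429, sgn +1
4πI² = N·(3j₀)²·(3jₘ)² = 96/143
I = +1·√(0.671329/4π) = 0.23113338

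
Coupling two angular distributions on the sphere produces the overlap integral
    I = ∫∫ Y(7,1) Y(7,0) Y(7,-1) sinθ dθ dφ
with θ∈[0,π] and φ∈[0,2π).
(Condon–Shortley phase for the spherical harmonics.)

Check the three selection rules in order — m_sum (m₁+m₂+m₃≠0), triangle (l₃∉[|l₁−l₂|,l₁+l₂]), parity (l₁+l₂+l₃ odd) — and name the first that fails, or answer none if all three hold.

m₁+m₂+m₃ = 1 + 0 − 1 = 0  ✓
triangle: |7−7|=0 ≤ l₃=7 ≤ 7+7=14  ✓
parity: l₁+l₂+l₃ = 21 is odd  ✗

parity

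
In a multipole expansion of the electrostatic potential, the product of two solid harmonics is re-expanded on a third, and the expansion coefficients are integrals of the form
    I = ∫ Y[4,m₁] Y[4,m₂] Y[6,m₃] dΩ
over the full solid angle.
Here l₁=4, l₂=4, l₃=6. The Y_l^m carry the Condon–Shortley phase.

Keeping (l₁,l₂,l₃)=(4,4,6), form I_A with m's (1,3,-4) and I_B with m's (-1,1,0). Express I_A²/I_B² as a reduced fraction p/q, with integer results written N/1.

18/1

Shared (l₁,l₂,l₃)=(4,4,6): N and (l;000)² cancel in I_A²/I_B².
A: Δ = 2!·6!·6!/15! = 1/1261260; Racah Σ t=1..2: t=1:−1/34560 t=2:+1/28800 = 1/172800; ⇒ 3j(4 4 6; 1 3 -4)² = 1/1430, sgn +1
B: Δ = 2!·6!·6!/15! = 1/1261260; Racah Σ t=0..2: t=0:+1/28800 t=1:−1/2304 t=2:+1/2592 = -7/518400; ⇒ 3j(4 4 6; -1 1 0)² = 1/25740, sgn -1
I_A²/I_B² = (1/1430)/(1/25740) = 18/1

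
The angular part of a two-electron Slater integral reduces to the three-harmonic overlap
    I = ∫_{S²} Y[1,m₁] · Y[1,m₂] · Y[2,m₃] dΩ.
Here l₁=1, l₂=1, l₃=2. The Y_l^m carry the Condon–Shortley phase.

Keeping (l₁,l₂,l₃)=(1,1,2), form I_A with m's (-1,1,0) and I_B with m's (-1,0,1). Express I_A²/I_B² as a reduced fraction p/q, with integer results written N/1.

1/3

Same 1,1,2: normalisation and zero-m 3j drop out of the ratio.
A: Δ: 0! 2! 2! / 5! → 1/30; sum: t=0:+1/4 = 1/4; 3j²(1 1 2; -1 1 0) = Δ·Π!·Σ² = 1/30  (sign +1)
B: Δ: 0! 2! 2! / 5! → 1/30; sum: t=0:+1/2 = 1/2; 3j²(1 1 2; -1 0 1) = Δ·Π!·Σ² = 1/10  (sign -1)
I_A²/I_B² = (1/30)/(1/10) = 1/3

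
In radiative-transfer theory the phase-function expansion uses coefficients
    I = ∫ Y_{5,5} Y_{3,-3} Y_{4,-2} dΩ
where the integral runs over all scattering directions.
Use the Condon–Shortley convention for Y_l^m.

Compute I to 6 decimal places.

Checks pass: Σm=0; 12 even; l₃=4∈[2,8].
(2·5+1)(2·3+1)(2·4+1) = 693
Δ: 4! 6! 2! / 13! → 1/180180
sum: t=1:−1/576 t=2:+1/144 t=3:−1/576 = 1/288
3j²(5 3 4; 0 0 0) = Δ·Π!·Σ² = 20/1001  (sign +1)
sum: t=0:+1/34560 = 1/34560
3j²(5 3 4; 5 -3 -2) = Δ·Π!·Σ² = 5/286  (sign +1)
combine: 4πI² = 693·20/1001·5/286 = 450/1859
take √, sign +1: I = 0.13879110

0.138791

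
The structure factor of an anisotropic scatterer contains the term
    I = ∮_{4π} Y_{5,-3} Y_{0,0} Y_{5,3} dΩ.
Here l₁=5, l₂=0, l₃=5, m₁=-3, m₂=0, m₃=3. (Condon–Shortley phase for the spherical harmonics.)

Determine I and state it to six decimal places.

Rules hold: Σm=0, L=10 even, 5≤5≤5.
N = 11·1·11 = 121
Δ = 0!·10!·0!/11! = 1/11
Racah Σ t=0..0: t=0:+1/14400 = 1/14400
⇒ 3j(5 0 5; 0 0 0)² = 1/11, sgn -1
Racah Σ t=0..0: t=0:+1/80640 = 1/80640
⇒ 3j(5 0 5; -3 0 3)² = 1/11, sgn +1
4πI² = N·(3j₀)²·(3jₘ)² = 1/1
I = -1·√(1/4π) = -0.28209479

-0.282095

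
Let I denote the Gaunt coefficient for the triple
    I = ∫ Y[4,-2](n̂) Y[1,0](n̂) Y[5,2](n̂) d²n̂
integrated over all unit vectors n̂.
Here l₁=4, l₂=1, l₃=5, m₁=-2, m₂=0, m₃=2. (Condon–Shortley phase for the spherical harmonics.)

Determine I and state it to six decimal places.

m-sum 0 ✓  L=10 even ✓  3≤5≤5 ✓
Π(2lᵢ+1) = 9×3×11 = 297
triangle coeff Δ(4,1,5) = 1/495
Σ_t [0,0]: t=0:+1/576 = 1/576
(3j)²=5/99 [(4 1 5; 0 0 0)], sign=-1
Σ_t [0,0]: t=0:+1/1440 = 1/1440
(3j)²=7/165 [(4 1 5; -2 0 2)], sign=-1
⇒ 4πI² = 7/11
I = (+1)√(7/11/(4π)) = 0.22503380

0.225034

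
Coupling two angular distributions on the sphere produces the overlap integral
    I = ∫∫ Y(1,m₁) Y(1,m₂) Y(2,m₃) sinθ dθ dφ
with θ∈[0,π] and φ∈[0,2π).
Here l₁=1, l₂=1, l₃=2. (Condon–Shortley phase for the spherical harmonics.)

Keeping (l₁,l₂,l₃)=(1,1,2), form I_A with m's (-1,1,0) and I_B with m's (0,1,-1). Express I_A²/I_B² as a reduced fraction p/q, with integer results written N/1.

l's match ⇒ only the (l;m) 3-j factors differ between A and B.
A: triangle coeff Δ(1,1,2) = 1/30; Σ_t [0,0]: t=0:+1/4 = 1/4; (3j)²=1/30 [(1 1 2; -1 1 0)], sign=+1
B: triangle coeff Δ(1,1,2) = 1/30; Σ_t [0,0]: t=0:+1/2 = 1/2; (3j)²=1/10 [(1 1 2; 0 1 -1)], sign=-1
I_A²/I_B² = (1/30)/(1/10) = 1/3

1/3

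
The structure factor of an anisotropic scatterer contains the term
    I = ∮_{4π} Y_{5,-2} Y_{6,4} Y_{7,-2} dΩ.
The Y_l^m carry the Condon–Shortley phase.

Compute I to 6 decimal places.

0.048529

Checks pass: Σm=0; 18 even; l₃=7∈[1,11].
(2·5+1)(2·6+1)(2·7+1) = 2145
Δ: 4! 6! 8! / 19! → 1/174594420
sum: t=0:+1/4147200 t=1:−1/207360 t=2:+1/82944 t=3:−1/207360 t=4:+1/4147200 = 1/345600
3j²(5 6 7; 0 0 0) = Δ·Π!·Σ² = 420/46189  (sign -1)
sum: t=2:+1/19353600 t=3:−1/1451520 t=4:+1/1244160 = 29/174182400
3j²(5 6 7; -2 4 -2) = Δ·Π!·Σ² = 841/554268  (sign -1)
combine: 4πI² = 2145·420/46189·841/554268 = 441525/14919047
take √, sign +1: I = 0.04852909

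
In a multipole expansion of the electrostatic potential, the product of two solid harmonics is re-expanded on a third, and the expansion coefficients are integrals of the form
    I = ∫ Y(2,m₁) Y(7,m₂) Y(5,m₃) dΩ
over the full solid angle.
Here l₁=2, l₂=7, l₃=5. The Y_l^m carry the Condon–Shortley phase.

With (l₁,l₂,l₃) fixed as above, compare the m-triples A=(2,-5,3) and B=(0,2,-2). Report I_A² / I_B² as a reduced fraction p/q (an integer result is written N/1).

11/8

Same 2,7,5: normalisation and zero-m 3j drop out of the ratio.
A: Δ: 4! 0! 10! / 15! → 1/15015; sum: t=0:+1/1935360 = 1/1935360; 3j²(2 7 5; 2 -5 3) = Δ·Π!·Σ² = 3/91  (sign +1)
B: Δ: 4! 0! 10! / 15! → 1/15015; sum: t=2:+1/120960 = 1/120960; 3j²(2 7 5; 0 2 -2) = Δ·Π!·Σ² = 24/1001  (sign -1)
I_A²/I_B² = (3/91)/(24/1001) = 11/8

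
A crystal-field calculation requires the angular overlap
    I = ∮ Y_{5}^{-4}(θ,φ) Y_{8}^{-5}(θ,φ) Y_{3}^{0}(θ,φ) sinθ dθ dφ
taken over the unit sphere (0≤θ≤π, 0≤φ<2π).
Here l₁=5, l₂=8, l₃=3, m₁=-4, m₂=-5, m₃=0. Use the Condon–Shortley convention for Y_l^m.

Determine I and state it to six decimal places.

-4 − 5 + 0 = -9 ≠ 0: azimuthal integral kills it; I = 0

0.000000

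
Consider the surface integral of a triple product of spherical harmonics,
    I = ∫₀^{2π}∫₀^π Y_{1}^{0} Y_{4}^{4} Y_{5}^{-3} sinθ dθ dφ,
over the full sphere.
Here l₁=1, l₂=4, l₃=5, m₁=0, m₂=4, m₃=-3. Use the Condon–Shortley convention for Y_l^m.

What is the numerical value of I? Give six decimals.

0.000000

0 + 4 − 3 = 1 ≠ 0: azimuthal integral kills it; I = 0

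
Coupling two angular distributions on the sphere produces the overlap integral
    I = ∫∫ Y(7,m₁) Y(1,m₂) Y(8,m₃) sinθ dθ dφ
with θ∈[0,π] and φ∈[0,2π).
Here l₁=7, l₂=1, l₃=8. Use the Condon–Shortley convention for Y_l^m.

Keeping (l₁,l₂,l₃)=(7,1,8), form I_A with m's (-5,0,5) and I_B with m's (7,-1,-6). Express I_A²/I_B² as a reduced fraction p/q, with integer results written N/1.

39/1

Shared (l₁,l₂,l₃)=(7,1,8): N and (l;000)² cancel in I_A²/I_B².
A: Δ = 0!·14!·2!/17! = 1/2040; Racah Σ t=0..0: t=0:+1/958003200 = 1/958003200; ⇒ 3j(7 1 8; -5 0 5)² = 13/680, sgn -1
B: Δ = 0!·14!·2!/17! = 1/2040; Racah Σ t=0..0: t=0:+1/174356582400 = 1/174356582400; ⇒ 3j(7 1 8; 7 -1 -6)² = 1/2040, sgn +1
I_A²/I_B² = (13/680)/(1/2040) = 39/1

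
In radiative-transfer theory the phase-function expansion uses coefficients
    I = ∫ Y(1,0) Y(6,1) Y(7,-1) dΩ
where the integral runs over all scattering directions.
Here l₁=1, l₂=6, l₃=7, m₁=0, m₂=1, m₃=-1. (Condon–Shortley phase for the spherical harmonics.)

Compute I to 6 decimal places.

-0.242415

Checks pass: Σm=0; 14 even; l₃=7∈[5,7].
(2·1+1)(2·6+1)(2·7+1) = 585
Δ: 0! 2! 12! / 15! → 1/1365
sum: t=0:+1/518400 = 1/518400
3j²(1 6 7; 0 0 0) = Δ·Π!·Σ² = 7/195  (sign -1)
sum: t=0:+1/604800 = 1/604800
3j²(1 6 7; 0 1 -1) = Δ·Π!·Σ² = 16/455  (sign +1)
combine: 4πI² = 585·7/195·16/455 = 48/65
take √, sign -1: I = -0.24241473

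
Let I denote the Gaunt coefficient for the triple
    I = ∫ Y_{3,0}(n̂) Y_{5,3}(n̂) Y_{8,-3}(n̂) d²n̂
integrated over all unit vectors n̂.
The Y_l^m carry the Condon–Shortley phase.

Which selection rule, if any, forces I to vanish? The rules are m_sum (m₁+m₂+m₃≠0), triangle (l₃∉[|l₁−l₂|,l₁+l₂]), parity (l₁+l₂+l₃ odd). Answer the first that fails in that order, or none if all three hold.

azimuthal sum: 0 + 3 − 3 = 0  ✓
2 ≤ 8 ≤ 8 (triangle on l)  ✓
L = 3 + 5 + 8 = 16 (even)  ✓

none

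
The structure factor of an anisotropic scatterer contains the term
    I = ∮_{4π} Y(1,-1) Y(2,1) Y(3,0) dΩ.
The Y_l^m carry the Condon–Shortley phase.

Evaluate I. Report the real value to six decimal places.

0.143048

Rules hold: Σm=0, L=6 even, 1≤3≤3.
N = 3·5·7 = 105
Δ = 0!·2!·4!/7! = 1/105
Racah Σ t=0..0: t=0:+1/4 = 1/4
⇒ 3j(1 2 3; 0 0 0)² = 3/35, sgn -1
Racah Σ t=0..0: t=0:+1/12 = 1/12
⇒ 3j(1 2 3; -1 1 0)² = 1/35, sgn -1
4πI² = N·(3j₀)²·(3jₘ)² = 9/35
I = +1·√(0.257143/4π) = 0.14304817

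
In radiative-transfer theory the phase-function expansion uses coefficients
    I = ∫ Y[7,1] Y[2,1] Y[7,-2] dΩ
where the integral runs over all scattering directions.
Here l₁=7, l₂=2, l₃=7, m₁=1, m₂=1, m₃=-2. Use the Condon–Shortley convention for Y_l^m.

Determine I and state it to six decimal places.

Rules hold: Σm=0, L=16 even, 5≤7≤9.
N = 15·5·15 = 1125
Δ = 2!·12!·2!/17! = 1/185640
Racah Σ t=0..2: t=0:+1/2419200 t=1:−1/518400 t=2:+1/2419200 = -1/907200
⇒ 3j(7 2 7; 0 0 0)² = 56/3315, sgn +1
Racah Σ t=1..2: t=1:−1/1209600 t=2:+1/1935360 = -1/3225600
⇒ 3j(7 2 7; 1 1 -2)² = 243/61880, sgn +1
4πI² = N·(3j₀)²·(3jₘ)² = 3645/48841
I = +1·√(0.0746299/4π) = 0.07706400

0.077064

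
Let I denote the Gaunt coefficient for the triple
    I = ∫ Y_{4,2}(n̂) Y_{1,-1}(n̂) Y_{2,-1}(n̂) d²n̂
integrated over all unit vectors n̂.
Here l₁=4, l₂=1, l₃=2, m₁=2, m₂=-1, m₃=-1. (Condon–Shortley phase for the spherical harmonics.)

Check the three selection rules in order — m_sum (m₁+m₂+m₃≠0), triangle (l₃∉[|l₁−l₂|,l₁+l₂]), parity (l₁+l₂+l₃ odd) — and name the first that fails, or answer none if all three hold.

triangle

azimuthal sum: 2 − 1 − 1 = 0  ✓
3 ≤ 2 ≤ 5 (triangle on l)  ✗
L = 4 + 1 + 2 = 7 (odd)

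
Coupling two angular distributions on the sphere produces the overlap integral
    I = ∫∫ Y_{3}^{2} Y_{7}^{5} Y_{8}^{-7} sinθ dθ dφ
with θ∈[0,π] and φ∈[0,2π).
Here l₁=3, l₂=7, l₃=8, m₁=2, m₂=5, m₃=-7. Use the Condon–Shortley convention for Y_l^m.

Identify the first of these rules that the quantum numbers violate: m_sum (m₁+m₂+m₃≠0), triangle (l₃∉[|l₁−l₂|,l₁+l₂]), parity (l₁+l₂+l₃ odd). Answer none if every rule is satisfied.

azimuthal sum: 2 + 5 − 7 = 0  ✓
4 ≤ 8 ≤ 10 (triangle on l)  ✓
L = 3 + 7 + 8 = 18 (even)  ✓

none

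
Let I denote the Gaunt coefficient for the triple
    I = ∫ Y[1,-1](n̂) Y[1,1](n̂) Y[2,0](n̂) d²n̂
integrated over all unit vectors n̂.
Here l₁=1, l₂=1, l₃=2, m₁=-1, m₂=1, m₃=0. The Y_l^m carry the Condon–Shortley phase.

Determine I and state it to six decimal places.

0.126157

Checks pass: Σm=0; 4 even; l₃=2∈[0,2].
(2·1+1)(2·1+1)(2·2+1) = 45
Δ: 0! 2! 2! / 5! → 1/30
sum: t=0:+1/1 = 1/1
3j²(1 1 2; 0 0 0) = Δ·Π!·Σ² = 2/15  (sign +1)
sum: t=0:+1/4 = 1/4
3j²(1 1 2; -1 1 0) = Δ·Π!·Σ² = 1/30  (sign +1)
combine: 4πI² = 45·2/15·1/30 = 1/5
take √, sign +1: I = 0.12615663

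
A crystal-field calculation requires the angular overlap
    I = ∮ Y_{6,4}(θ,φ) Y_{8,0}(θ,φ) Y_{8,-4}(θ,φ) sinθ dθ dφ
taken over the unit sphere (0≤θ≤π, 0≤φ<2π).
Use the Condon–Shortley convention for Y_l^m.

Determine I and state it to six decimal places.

0.035628

m-sum 0 ✓  L=22 even ✓  2≤8≤14 ✓
Π(2lᵢ+1) = 13×17×17 = 3757
triangle coeff Δ(6,8,8) = 1/13742520792
Σ_t [0,6]: t=0:+1/41803776000 t=1:−1/435456000 t=2:+1/39813120 t=3:−1/18662400 t=4:+1/39813120 t=5:−1/435456000 t=6:+1/41803776000 = -11/1393459200
(3j)²=600/96577 [(6 8 8; 0 0 0)], sign=-1
Σ_t [0,2]: t=0:+1/2786918400 t=1:−1/435456000 t=2:+1/597196800 = -11/41803776000
(3j)²=66/96577 [(6 8 8; 4 0 -4)], sign=-1
⇒ 4πI² = 39600/2482597
I = (+1)√(39600/2482597/(4π)) = 0.03562784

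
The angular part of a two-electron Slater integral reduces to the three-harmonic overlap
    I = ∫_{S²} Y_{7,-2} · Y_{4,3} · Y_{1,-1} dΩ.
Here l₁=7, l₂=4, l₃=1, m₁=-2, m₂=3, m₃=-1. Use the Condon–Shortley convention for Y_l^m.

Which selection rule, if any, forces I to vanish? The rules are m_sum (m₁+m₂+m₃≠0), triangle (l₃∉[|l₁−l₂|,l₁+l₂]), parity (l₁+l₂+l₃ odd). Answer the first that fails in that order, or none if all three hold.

azimuthal sum: -2 + 3 − 1 = 0  ✓
3 ≤ 1 ≤ 11 (triangle on l)  ✗
L = 7 + 4 + 1 = 12 (even)

triangle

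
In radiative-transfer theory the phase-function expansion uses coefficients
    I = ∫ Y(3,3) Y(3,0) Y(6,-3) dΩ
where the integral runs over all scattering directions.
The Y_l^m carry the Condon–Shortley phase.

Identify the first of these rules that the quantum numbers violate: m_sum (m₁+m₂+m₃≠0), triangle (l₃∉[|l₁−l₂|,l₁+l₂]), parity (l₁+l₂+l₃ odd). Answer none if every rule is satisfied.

none

m₁+m₂+m₃ = 3 + 0 − 3 = 0  ✓
triangle: |3−3|=0 ≤ l₃=6 ≤ 3+3=6  ✓
parity: l₁+l₂+l₃ = 12 is even  ✓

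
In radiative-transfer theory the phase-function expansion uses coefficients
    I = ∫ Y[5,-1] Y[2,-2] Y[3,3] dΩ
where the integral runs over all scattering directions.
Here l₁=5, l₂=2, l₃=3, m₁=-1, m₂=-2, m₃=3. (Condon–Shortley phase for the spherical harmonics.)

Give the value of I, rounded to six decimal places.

Rules hold: Σm=0, L=10 even, 3≤3≤7.
N = 11·5·7 = 385
Δ = 4!·6!·0!/11! = 1/2310
Racah Σ t=2..2: t=2:+1/144 = 1/144
⇒ 3j(5 2 3; 0 0 0)² = 10/231, sgn -1
Racah Σ t=0..0: t=0:+1/17280 = 1/17280
⇒ 3j(5 2 3; -1 -2 3)² = 1/2310, sgn +1
4πI² = N·(3j₀)²·(3jₘ)² = 5/693
I = -1·√(0.00721501/4π) = -0.02396147

-0.023961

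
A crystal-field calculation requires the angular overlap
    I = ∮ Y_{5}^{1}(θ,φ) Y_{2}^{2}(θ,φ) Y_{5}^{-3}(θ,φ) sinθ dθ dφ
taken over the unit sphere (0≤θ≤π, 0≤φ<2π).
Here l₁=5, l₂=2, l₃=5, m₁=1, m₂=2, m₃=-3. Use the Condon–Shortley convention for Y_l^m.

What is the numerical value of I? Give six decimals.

0.171169

Checks pass: Σm=0; 12 even; l₃=5∈[3,7].
(2·5+1)(2·2+1)(2·5+1) = 605
Δ: 2! 8! 2! / 13! → 1/38610
sum: t=0:+1/2880 t=1:−1/576 t=2:+1/2880 = -1/960
3j²(5 2 5; 0 0 0) = Δ·Π!·Σ² = 10/429  (sign +1)
sum: t=2:+1/5760 = 1/5760
3j²(5 2 5; 1 2 -3) = Δ·Π!·Σ² = 56/2145  (sign +1)
combine: 4πI² = 605·10/429·56/2145 = 560/1521
take √, sign +1: I = 0.17116875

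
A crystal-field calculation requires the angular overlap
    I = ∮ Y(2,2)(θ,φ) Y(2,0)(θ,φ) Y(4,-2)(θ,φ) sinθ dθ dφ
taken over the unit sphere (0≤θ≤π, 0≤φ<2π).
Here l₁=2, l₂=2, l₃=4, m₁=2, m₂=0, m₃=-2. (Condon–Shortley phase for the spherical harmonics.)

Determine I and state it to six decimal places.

0.156078

Rules hold: Σm=0, L=8 even, 0≤4≤4.
N = 5·5·9 = 225
Δ = 0!·4!·4!/9! = 1/630
Racah Σ t=0..0: t=0:+1/16 = 1/16
⇒ 3j(2 2 4; 0 0 0)² = 2/35, sgn +1
Racah Σ t=0..0: t=0:+1/96 = 1/96
⇒ 3j(2 2 4; 2 0 -2)² = 1/42, sgn +1
4πI² = N·(3j₀)²·(3jₘ)² = 15/49
I = +1·√(0.306122/4π) = 0.15607835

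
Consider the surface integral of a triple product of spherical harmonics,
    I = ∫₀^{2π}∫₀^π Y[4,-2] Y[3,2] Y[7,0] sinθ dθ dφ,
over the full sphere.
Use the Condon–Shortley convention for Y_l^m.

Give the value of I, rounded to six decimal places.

0.081694

Rules hold: Σm=0, L=14 even, 1≤7≤7.
N = 9·7·15 = 945
Δ = 0!·8!·6!/15! = 1/45045
Racah Σ t=0..0: t=0:+1/20736 = 1/20736
⇒ 3j(4 3 7; 0 0 0)² = 35/1287, sgn -1
Racah Σ t=0..0: t=0:+1/172800 = 1/172800
⇒ 3j(4 3 7; -2 2 0)² = 7/2145, sgn -1
4πI² = N·(3j₀)²·(3jₘ)² = 1715/20449
I = +1·√(0.0838672/4π) = 0.08169418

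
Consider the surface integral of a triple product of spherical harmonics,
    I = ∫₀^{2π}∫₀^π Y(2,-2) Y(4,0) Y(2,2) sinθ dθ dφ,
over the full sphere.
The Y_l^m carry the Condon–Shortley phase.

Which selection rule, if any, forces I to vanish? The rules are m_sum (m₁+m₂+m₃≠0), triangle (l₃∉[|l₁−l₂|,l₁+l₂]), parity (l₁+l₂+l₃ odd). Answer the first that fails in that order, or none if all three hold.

Σmᵢ = 0  ✓
l₃∈[|l₁−l₂|,l₁+l₂]=[2,6], have l₃=2  ✓
Σlᵢ = 8 ⇒ even  ✓

none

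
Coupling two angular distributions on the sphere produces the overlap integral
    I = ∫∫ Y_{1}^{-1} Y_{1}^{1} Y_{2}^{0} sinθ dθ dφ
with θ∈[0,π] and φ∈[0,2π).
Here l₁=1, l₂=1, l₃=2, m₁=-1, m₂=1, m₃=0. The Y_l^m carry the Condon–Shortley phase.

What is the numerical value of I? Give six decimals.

0.126157

Rules hold: Σm=0, L=4 even, 0≤2≤2.
N = 3·3·5 = 45
Δ = 0!·2!·2!/5! = 1/30
Racah Σ t=0..0: t=0:+1/1 = 1/1
⇒ 3j(1 1 2; 0 0 0)² = 2/15, sgn +1
Racah Σ t=0..0: t=0:+1/4 = 1/4
⇒ 3j(1 1 2; -1 1 0)² = 1/30, sgn +1
4πI² = N·(3j₀)²·(3jₘ)² = 1/5
I = +1·√(0.2/4π) = 0.12615663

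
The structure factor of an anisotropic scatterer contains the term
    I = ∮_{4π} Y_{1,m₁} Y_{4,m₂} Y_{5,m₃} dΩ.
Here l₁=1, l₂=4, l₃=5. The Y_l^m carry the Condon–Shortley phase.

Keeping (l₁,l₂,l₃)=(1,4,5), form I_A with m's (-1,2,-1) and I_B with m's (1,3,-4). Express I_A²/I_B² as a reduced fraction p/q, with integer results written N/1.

l's match ⇒ only the (l;m) 3-j factors differ between A and B.
A: triangle coeff Δ(1,4,5) = 1/495; Σ_t [0,0]: t=0:+1/2880 = 1/2880; (3j)²=2/165 [(1 4 5; -1 2 -1)], sign=+1
B: triangle coeff Δ(1,4,5) = 1/495; Σ_t [0,0]: t=0:+1/10080 = 1/10080; (3j)²=4/55 [(1 4 5; 1 3 -4)], sign=-1
I_A²/I_B² = (2/165)/(4/55) = 1/6

1/6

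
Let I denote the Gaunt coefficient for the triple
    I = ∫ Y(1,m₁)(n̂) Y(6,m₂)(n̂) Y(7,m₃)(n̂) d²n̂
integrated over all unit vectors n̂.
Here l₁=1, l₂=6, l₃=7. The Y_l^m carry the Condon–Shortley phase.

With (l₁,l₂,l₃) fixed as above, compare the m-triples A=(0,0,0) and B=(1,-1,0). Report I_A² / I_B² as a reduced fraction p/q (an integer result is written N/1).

Same 1,6,7: normalisation and zero-m 3j drop out of the ratio.
A: Δ: 0! 2! 12! / 15! → 1/1365; sum: t=0:+1/518400 = 1/518400; 3j²(1 6 7; 0 0 0) = Δ·Π!·Σ² = 7/195  (sign -1)
B: Δ: 0! 2! 12! / 15! → 1/1365; sum: t=0:+1/1209600 = 1/1209600; 3j²(1 6 7; 1 -1 0) = Δ·Π!·Σ² = 1/65  (sign -1)
I_A²/I_B² = (7/195)/(1/65) = 7/3

7/3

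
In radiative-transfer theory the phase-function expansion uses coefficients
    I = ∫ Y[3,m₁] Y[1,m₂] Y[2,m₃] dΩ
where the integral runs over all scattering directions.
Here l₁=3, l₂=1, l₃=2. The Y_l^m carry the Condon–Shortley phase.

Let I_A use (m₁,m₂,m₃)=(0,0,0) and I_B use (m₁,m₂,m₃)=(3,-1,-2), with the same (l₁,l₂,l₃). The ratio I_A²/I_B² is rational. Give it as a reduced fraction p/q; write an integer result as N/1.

Shared (l₁,l₂,l₃)=(3,1,2): N and (l;000)² cancel in I_A²/I_B².
A: Δ = 2!·4!·0!/7! = 1/105; Racah Σ t=1..1: t=1:−1/4 = -1/4; ⇒ 3j(3 1 2; 0 0 0)² = 3/35, sgn -1
B: Δ = 2!·4!·0!/7! = 1/105; Racah Σ t=0..0: t=0:+1/48 = 1/48; ⇒ 3j(3 1 2; 3 -1 -2)² = 1/7, sgn +1
I_A²/I_B² = (3/35)/(1/7) = 3/5

3/5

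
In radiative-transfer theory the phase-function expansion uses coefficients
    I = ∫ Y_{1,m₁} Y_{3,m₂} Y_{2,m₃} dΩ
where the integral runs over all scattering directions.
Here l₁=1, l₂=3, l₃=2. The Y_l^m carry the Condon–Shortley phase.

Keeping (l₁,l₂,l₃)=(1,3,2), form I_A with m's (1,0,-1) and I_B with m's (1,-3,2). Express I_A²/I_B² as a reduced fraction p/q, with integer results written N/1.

1/5

Same 1,3,2: normalisation and zero-m 3j drop out of the ratio.
A: Δ: 2! 0! 4! / 7! → 1/105; sum: t=0:+1/12 = 1/12; 3j²(1 3 2; 1 0 -1) = Δ·Π!·Σ² = 1/35  (sign -1)
B: Δ: 2! 0! 4! / 7! → 1/105; sum: t=0:+1/48 = 1/48; 3j²(1 3 2; 1 -3 2) = Δ·Π!·Σ² = 1/7  (sign +1)
I_A²/I_B² = (1/35)/(1/7) = 1/5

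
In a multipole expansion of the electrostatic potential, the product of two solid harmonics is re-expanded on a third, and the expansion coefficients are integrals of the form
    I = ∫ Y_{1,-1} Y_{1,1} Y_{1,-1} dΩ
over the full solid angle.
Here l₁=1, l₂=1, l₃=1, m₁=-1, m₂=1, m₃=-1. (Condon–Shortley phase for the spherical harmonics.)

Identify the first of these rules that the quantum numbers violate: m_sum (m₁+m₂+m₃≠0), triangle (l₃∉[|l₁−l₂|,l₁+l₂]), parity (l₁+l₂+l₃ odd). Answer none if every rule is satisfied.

m₁+m₂+m₃ = -1 + 1 − 1 = -1  ✗
triangle: |1−1|=0 ≤ l₃=1 ≤ 1+1=2
parity: l₁+l₂+l₃ = 3 is odd

m_sum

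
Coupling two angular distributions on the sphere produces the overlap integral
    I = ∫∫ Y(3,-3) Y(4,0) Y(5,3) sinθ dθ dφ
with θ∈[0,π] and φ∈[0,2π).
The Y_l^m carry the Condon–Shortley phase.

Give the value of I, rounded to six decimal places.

m-sum 0 ✓  L=12 even ✓  1≤5≤7 ✓
Π(2lᵢ+1) = 7×9×11 = 693
triangle coeff Δ(3,4,5) = 1/180180
Σ_t [0,2]: t=0:+1/576 t=1:−1/144 t=2:+1/576 = -1/288
(3j)²=20/1001 [(3 4 5; 0 0 0)], sign=+1
Σ_t [2,2]: t=2:+1/2304 = 1/2304
(3j)²=5/143 [(3 4 5; -3 0 3)], sign=+1
⇒ 4πI² = 900/1859
I = (+1)√(900/1859/(4π)) = 0.19628026

0.196280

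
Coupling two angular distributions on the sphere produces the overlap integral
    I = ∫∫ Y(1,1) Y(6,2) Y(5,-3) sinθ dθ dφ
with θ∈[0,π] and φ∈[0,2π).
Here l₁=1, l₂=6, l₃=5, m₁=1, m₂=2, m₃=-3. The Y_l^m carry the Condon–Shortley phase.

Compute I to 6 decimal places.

0.100084

Checks pass: Σm=0; 12 even; l₃=5∈[5,7].
(2·1+1)(2·6+1)(2·5+1) = 429
Δ: 2! 0! 10! / 13! → 1/858
sum: t=1:−1/14400 = -1/14400
3j²(1 6 5; 0 0 0) = Δ·Π!·Σ² = 6/143  (sign +1)
sum: t=0:+1/161280 = 1/161280
3j²(1 6 5; 1 2 -3) = Δ·Π!·Σ² = 1/143  (sign +1)
combine: 4πI² = 429·6/143·1/143 = 18/143
take √, sign +1: I = 0.10008369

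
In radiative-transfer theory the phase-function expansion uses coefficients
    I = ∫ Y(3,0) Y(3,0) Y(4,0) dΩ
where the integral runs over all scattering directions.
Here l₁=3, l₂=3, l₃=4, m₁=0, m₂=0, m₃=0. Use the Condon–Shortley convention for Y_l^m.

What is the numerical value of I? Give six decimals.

Rules hold: Σm=0, L=10 even, 0≤4≤6.
N = 7·7·9 = 441
Δ = 2!·4!·4!/11! = 1/34650
Racah Σ t=0..2: t=0:+1/72 t=1:−1/16 t=2:+1/72 = -5/144
⇒ 3j(3 3 4; 0 0 0)² = 2/77, sgn -1
(m-triple is (0,0,0) — same symbol as above.)
4πI² = N·(3j₀)²·(3jₘ)² = 36/121
I = +1·√(0.297521/4π) = 0.15386989

0.153870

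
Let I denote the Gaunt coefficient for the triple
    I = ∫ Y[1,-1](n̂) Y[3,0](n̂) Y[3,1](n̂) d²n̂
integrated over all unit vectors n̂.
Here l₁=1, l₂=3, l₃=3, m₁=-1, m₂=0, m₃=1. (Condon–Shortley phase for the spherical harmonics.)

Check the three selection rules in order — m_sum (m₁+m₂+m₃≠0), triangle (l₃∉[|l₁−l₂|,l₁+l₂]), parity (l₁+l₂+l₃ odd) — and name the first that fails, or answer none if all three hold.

m₁+m₂+m₃ = -1 + 0 + 1 = 0  ✓
triangle: |1−3|=2 ≤ l₃=3 ≤ 1+3=4  ✓
parity: l₁+l₂+l₃ = 7 is odd  ✗

parity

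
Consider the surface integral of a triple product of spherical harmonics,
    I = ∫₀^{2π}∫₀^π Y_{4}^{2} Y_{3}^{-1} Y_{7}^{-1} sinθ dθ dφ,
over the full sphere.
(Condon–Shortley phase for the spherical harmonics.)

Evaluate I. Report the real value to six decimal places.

-0.138088

m-sum 0 ✓  L=14 even ✓  1≤7≤7 ✓
Π(2lᵢ+1) = 9×7×15 = 945
triangle coeff Δ(4,3,7) = 1/45045
Σ_t [0,0]: t=0:+1/20736 = 1/20736
(3j)²=35/1287 [(4 3 7; 0 0 0)], sign=-1
Σ_t [0,0]: t=0:+1/69120 = 1/69120
(3j)²=4/429 [(4 3 7; 2 -1 -1)], sign=+1
⇒ 4πI² = 4900/20449
I = (-1)√(4900/20449/(4π)) = -0.13808836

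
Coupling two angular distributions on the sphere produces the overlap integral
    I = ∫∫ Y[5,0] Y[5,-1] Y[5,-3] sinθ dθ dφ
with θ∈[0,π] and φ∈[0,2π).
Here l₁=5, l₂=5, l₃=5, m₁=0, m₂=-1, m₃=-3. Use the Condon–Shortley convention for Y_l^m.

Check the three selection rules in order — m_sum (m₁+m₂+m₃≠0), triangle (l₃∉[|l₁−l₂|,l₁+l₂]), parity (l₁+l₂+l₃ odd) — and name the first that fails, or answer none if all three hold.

m_sum

m₁+m₂+m₃ = 0 − 1 − 3 = -4  ✗
triangle: |5−5|=0 ≤ l₃=5 ≤ 5+5=10
parity: l₁+l₂+l₃ = 15 is odd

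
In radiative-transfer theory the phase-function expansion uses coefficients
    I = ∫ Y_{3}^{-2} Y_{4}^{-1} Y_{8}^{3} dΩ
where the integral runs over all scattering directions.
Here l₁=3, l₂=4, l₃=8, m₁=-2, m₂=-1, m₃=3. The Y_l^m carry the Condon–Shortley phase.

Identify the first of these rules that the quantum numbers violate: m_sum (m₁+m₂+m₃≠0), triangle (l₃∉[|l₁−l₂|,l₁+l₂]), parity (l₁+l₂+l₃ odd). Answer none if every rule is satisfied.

triangle

m₁+m₂+m₃ = -2 − 1 + 3 = 0  ✓
triangle: |3−4|=1 ≤ l₃=8 ≤ 3+4=7  ✗
parity: l₁+l₂+l₃ = 15 is odd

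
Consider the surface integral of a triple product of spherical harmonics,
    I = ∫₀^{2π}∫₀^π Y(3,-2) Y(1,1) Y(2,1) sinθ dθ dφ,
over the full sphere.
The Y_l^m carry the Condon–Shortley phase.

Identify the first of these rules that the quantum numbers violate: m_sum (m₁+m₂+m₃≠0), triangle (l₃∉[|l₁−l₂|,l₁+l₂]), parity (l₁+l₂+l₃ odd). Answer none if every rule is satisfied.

azimuthal sum: -2 + 1 + 1 = 0  ✓
2 ≤ 2 ≤ 4 (triangle on l)  ✓
L = 3 + 1 + 2 = 6 (even)  ✓

none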